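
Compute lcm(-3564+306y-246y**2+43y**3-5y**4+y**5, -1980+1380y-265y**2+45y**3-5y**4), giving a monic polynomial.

Repeated division with remainder:
  y**5-5y**4+43y**3-246y**2+306y-3564 = (-(1/5)y-4/5)(-5y**4+45y**3-265y**2+1380y-1980) + (26y**3-182y**2+1014y-5148)
  -5y**4+45y**3-265y**2+1380y-1980 = (-(5/26)y+5/13)(26y**3-182y**2+1014y-5148) + (0)
Last nonzero remainder: 26y**3-182y**2+1014y-5148. Dividing through by 26 gives the monic gcd y**3-7y**2+39y-198.
Then lcm(f, g) = f·g / gcd(f, g); expanding and making the result monic gives the answer.

7128-4176y+798y**2-332y**3+53y**4-7y**5+y**6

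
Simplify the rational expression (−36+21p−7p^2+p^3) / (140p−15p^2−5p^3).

(−9+3p−p^2)/(35p+5p^2)

By polynomial division,
  p^3−7p^2+21p−36 = (−1/5)(−5p^3−15p^2+140p) + (−10p^2+49p−36)
  −5p^3−15p^2+140p = ((1/2)p+79/20)(−10p^2+49p−36) + (−(711/20)p+711/5)
  −10p^2+49p−36 = ((200/711)p−20/79)(−(711/20)p+711/5) + (0)
Last nonzero remainder: −(711/20)p+711/5. Dividing through by −711/20 gives the monic gcd p−4.
Cancel p−4 from numerator and denominator to get the reduced form.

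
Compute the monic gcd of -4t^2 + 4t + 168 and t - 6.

Euclidean algorithm in ℚ[t]:
  -4t^2 + 4t + 168 = (-4t - 20)(t - 6) + (48)
  t - 6 = ((1/48)t - 1/8)(48) + (0)
The last nonzero remainder is the constant 48, so the polynomials are coprime and gcd = 1.

1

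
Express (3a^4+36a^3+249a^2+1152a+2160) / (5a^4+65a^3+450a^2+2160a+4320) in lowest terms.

Apply the Euclidean algorithm:
  3a^4+36a^3+249a^2+1152a+2160 = (3/5)(5a^4+65a^3+450a^2+2160a+4320) + (−3a^3−21a^2−144a−432)
  5a^4+65a^3+450a^2+2160a+4320 = (−(5/3)a−10)(−3a^3−21a^2−144a−432) + (0)
Last nonzero remainder: −3a^3−21a^2−144a−432. Dividing through by −3 gives the monic gcd a^3+7a^2+48a+144.
Cancel a^3+7a^2+48a+144 from numerator and denominator to get the reduced form.

(3a+15)/(5a+30)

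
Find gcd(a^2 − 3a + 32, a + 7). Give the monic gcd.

1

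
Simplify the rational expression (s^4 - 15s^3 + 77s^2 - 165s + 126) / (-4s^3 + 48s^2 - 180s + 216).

(-s^2 + 9s - 14)/(4s - 24)

Apply the Euclidean algorithm:
  s^4 - 15s^3 + 77s^2 - 165s + 126 = (-(1/4)s + 3/4)(-4s^3 + 48s^2 - 180s + 216) + (-4s^2 + 24s - 36)
  -4s^3 + 48s^2 - 180s + 216 = (s - 6)(-4s^2 + 24s - 36) + (0)
Last nonzero remainder: -4s^2 + 24s - 36. Dividing through by -4 gives the monic gcd s^2 - 6s + 9.
Cancel s^2 - 6s + 9 from numerator and denominator to get the reduced form.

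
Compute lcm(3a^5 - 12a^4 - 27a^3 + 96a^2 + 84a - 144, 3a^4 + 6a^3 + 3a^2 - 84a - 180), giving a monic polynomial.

Apply the Euclidean algorithm:
  3a^5 - 12a^4 - 27a^3 + 96a^2 + 84a - 144 = (a - 6)(3a^4 + 6a^3 + 3a^2 - 84a - 180) + (6a^3 + 198a^2 - 240a - 1224)
  3a^4 + 6a^3 + 3a^2 - 84a - 180 = ((1/2)a - 31/2)(6a^3 + 198a^2 - 240a - 1224) + (3192a^2 - 3192a - 19152)
  6a^3 + 198a^2 - 240a - 1224 = ((1/532)a + 17/266)(3192a^2 - 3192a - 19152) + (0)
Last nonzero remainder: 3192a^2 - 3192a - 19152. Dividing through by 3192 gives the monic gcd a^2 - a - 6.
Then lcm(f, g) = f·g / gcd(f, g); expanding and making the result monic gives the answer.

a^7 - a^6 - 11a^5 - 35a^4 + 34a^3 + 356a^2 + 136a - 480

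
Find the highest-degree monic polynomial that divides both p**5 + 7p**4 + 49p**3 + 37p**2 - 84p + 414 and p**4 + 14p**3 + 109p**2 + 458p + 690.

By polynomial division,
  p**5 + 7p**4 + 49p**3 + 37p**2 - 84p + 414 = (p - 7)(p**4 + 14p**3 + 109p**2 + 458p + 690) + (38p**3 + 342p**2 + 2432p + 5244)
  p**4 + 14p**3 + 109p**2 + 458p + 690 = ((1/38)p + 5/38)(38p**3 + 342p**2 + 2432p + 5244) + (0)
Last nonzero remainder: 38p**3 + 342p**2 + 2432p + 5244. Dividing through by 38 gives the monic gcd p**3 + 9p**2 + 64p + 138.

p**3 + 9p**2 + 64p + 138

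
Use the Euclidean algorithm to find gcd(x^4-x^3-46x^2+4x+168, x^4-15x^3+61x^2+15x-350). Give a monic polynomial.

x^2-5x-14

Apply the Euclidean algorithm:
  x^4-x^3-46x^2+4x+168 = (x^4-15x^3+61x^2+15x-350) + (14x^3-107x^2-11x+518)
  x^4-15x^3+61x^2+15x-350 = ((1/14)x-103/196)(14x^3-107x^2-11x+518) + ((1089/196)x^2-(5445/196)x-1089/14)
  14x^3-107x^2-11x+518 = ((2744/1089)x-7252/1089)((1089/196)x^2-(5445/196)x-1089/14) + (0)
Last nonzero remainder: (1089/196)x^2-(5445/196)x-1089/14. Dividing through by 1089/196 gives the monic gcd x^2-5x-14.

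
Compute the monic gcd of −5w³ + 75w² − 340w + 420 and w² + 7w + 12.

Euclidean algorithm in ℚ[w]:
  −5w³ + 75w² − 340w + 420 = (−5w + 110)(w² + 7w + 12) + (−1050w − 900)
  w² + 7w + 12 = (−(1/1050)w − 43/7350)(−1050w − 900) + (330/49)
  −1050w − 900 = (−(1715/11)w − 1470/11)(330/49) + (0)
The last nonzero remainder is the constant 330/49, so the polynomials are coprime and gcd = 1.

1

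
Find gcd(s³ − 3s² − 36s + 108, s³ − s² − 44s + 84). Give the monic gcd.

Repeated division with remainder:
  s³ − 3s² − 36s + 108 = (s³ − s² − 44s + 84) + (−2s² + 8s + 24)
  s³ − s² − 44s + 84 = (−(1/2)s − 3/2)(−2s² + 8s + 24) + (−20s + 120)
  −2s² + 8s + 24 = ((1/10)s + 1/5)(−20s + 120) + (0)
Last nonzero remainder: −20s + 120. Dividing through by −20 gives the monic gcd s − 6.

s − 6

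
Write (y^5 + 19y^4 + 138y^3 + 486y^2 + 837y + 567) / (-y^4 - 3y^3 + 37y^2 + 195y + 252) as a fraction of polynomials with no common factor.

Euclidean algorithm in ℚ[y]:
  y^5 + 19y^4 + 138y^3 + 486y^2 + 837y + 567 = (-y - 16)(-y^4 - 3y^3 + 37y^2 + 195y + 252) + (127y^3 + 1273y^2 + 4209y + 4599)
  -y^4 - 3y^3 + 37y^2 + 195y + 252 = (-(1/127)y + 892/16129)(127y^3 + 1273y^2 + 4209y + 4599) + (-(4200/16129)y^2 - (25200/16129)y - 37800/16129)
  127y^3 + 1273y^2 + 4209y + 4599 = (-(2048383/4200)y - 1177417/600)(-(4200/16129)y^2 - (25200/16129)y - 37800/16129) + (0)
Last nonzero remainder: -(4200/16129)y^2 - (25200/16129)y - 37800/16129. Dividing through by -4200/16129 gives the monic gcd y^2 + 6y + 9.
Cancel y^2 + 6y + 9 from numerator and denominator to get the reduced form.

(-y^3 - 13y^2 - 51y - 63)/(y^2 - 3y - 28)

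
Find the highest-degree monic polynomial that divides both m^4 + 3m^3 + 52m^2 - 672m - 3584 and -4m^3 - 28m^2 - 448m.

Euclidean algorithm in ℚ[m]:
  m^4 + 3m^3 + 52m^2 - 672m - 3584 = (-(1/4)m + 1)(-4m^3 - 28m^2 - 448m) + (-32m^2 - 224m - 3584)
  -4m^3 - 28m^2 - 448m = ((1/8)m)(-32m^2 - 224m - 3584) + (0)
Last nonzero remainder: -32m^2 - 224m - 3584. Dividing through by -32 gives the monic gcd m^2 + 7m + 112.

m^2 + 7m + 112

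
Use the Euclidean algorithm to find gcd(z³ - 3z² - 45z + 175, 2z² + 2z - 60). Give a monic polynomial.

By polynomial division,
  z³ - 3z² - 45z + 175 = ((1/2)z - 2)(2z² + 2z - 60) + (-11z + 55)
  2z² + 2z - 60 = (-(2/11)z - 12/11)(-11z + 55) + (0)
Last nonzero remainder: -11z + 55. Dividing through by -11 gives the monic gcd z - 5.

z - 5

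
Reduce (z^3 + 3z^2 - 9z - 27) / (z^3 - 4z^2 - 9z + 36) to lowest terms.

(z + 3)/(z - 4)

Apply the Euclidean algorithm:
  z^3 + 3z^2 - 9z - 27 = (z^3 - 4z^2 - 9z + 36) + (7z^2 - 63)
  z^3 - 4z^2 - 9z + 36 = ((1/7)z - 4/7)(7z^2 - 63) + (0)
Last nonzero remainder: 7z^2 - 63. Dividing through by 7 gives the monic gcd z^2 - 9.
Cancel z^2 - 9 from numerator and denominator to get the reduced form.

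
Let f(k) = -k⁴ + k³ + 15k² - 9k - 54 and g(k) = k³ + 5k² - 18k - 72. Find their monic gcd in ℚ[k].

k + 3

Repeated division with remainder:
  -k⁴ + k³ + 15k² - 9k - 54 = (-k + 6)(k³ + 5k² - 18k - 72) + (-33k² + 27k + 378)
  k³ + 5k² - 18k - 72 = (-(1/33)k - 64/363)(-33k² + 27k + 378) + (-(216/121)k - 648/121)
  -33k² + 27k + 378 = ((1331/72)k - 847/12)(-(216/121)k - 648/121) + (0)
Last nonzero remainder: -(216/121)k - 648/121. Dividing through by -216/121 gives the monic gcd k + 3.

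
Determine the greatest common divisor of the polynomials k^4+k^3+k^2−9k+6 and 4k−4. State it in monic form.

k−1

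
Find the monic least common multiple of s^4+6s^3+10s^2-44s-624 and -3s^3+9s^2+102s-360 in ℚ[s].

Apply the Euclidean algorithm:
  s^4+6s^3+10s^2-44s-624 = (-(1/3)s-3)(-3s^3+9s^2+102s-360) + (71s^2+142s-1704)
  -3s^3+9s^2+102s-360 = (-(3/71)s+15/71)(71s^2+142s-1704) + (0)
Last nonzero remainder: 71s^2+142s-1704. Dividing through by 71 gives the monic gcd s^2+2s-24.
Then lcm(f, g) = f·g / gcd(f, g); expanding and making the result monic gives the answer.

s^5+s^4-20s^3-94s^2-404s+3120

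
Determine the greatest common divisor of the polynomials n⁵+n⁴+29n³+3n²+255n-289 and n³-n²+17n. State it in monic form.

n²-n+17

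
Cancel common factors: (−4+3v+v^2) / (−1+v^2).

(4+v)/(1+v)

By polynomial division,
  v^2+3v−4 = (v^2−1) + (3v−3)
  v^2−1 = ((1/3)v+1/3)(3v−3) + (0)
Last nonzero remainder: 3v−3. Dividing through by 3 gives the monic gcd v−1.
Cancel v−1 from numerator and denominator to get the reduced form.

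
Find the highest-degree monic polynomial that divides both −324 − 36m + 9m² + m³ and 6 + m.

Apply the Euclidean algorithm:
  m³ + 9m² − 36m − 324 = (m² + 3m − 54)(m + 6) + (0)
The last nonzero remainder m + 6 is already monic.

6 + m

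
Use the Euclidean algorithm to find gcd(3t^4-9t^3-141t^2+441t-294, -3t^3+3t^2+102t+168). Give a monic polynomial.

t-7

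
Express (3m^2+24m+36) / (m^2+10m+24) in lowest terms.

(3m+6)/(m+4)

Euclidean algorithm in ℚ[m]:
  3m^2+24m+36 = (3)(m^2+10m+24) + (-6m-36)
  m^2+10m+24 = (-(1/6)m-2/3)(-6m-36) + (0)
Last nonzero remainder: -6m-36. Dividing through by -6 gives the monic gcd m+6.
Cancel m+6 from numerator and denominator to get the reduced form.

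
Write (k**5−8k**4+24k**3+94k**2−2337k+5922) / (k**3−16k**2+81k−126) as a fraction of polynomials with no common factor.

(k**3+2k**2+23k+282)/(k−6)

Repeated division with remainder:
  k**5−8k**4+24k**3+94k**2−2337k+5922 = (k**2+8k+71)(k**3−16k**2+81k−126) + (708k**2−7080k+14868)
  k**3−16k**2+81k−126 = ((1/708)k−1/118)(708k**2−7080k+14868) + (0)
Last nonzero remainder: 708k**2−7080k+14868. Dividing through by 708 gives the monic gcd k**2−10k+21.
Cancel k**2−10k+21 from numerator and denominator to get the reduced form.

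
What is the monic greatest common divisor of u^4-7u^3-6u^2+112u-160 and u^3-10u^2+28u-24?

u-2

By polynomial division,
  u^4-7u^3-6u^2+112u-160 = (u+3)(u^3-10u^2+28u-24) + (-4u^2+52u-88)
  u^3-10u^2+28u-24 = (-(1/4)u-3/4)(-4u^2+52u-88) + (45u-90)
  -4u^2+52u-88 = (-(4/45)u+44/45)(45u-90) + (0)
Last nonzero remainder: 45u-90. Dividing through by 45 gives the monic gcd u-2.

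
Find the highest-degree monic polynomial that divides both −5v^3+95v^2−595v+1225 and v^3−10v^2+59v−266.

By polynomial division,
  −5v^3+95v^2−595v+1225 = (−5)(v^3−10v^2+59v−266) + (45v^2−300v−105)
  v^3−10v^2+59v−266 = ((1/45)v−2/27)(45v^2−300v−105) + ((352/9)v−2464/9)
  45v^2−300v−105 = ((405/352)v+135/352)((352/9)v−2464/9) + (0)
Last nonzero remainder: (352/9)v−2464/9. Dividing through by 352/9 gives the monic gcd v−7.

v−7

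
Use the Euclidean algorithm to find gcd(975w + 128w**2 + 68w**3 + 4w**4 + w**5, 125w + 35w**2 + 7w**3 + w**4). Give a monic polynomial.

25w + 2w**2 + w**3

Apply the Euclidean algorithm:
  w**5 + 4w**4 + 68w**3 + 128w**2 + 975w = (w - 3)(w**4 + 7w**3 + 35w**2 + 125w) + (54w**3 + 108w**2 + 1350w)
  w**4 + 7w**3 + 35w**2 + 125w = ((1/54)w + 5/54)(54w**3 + 108w**2 + 1350w) + (0)
Last nonzero remainder: 54w**3 + 108w**2 + 1350w. Dividing through by 54 gives the monic gcd w**3 + 2w**2 + 25w.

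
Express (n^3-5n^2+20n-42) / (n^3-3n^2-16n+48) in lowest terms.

(n^2-2n+14)/(n^2-16)

Euclidean algorithm in ℚ[n]:
  n^3-5n^2+20n-42 = (n^3-3n^2-16n+48) + (-2n^2+36n-90)
  n^3-3n^2-16n+48 = (-(1/2)n-15/2)(-2n^2+36n-90) + (209n-627)
  -2n^2+36n-90 = (-(2/209)n+30/209)(209n-627) + (0)
Last nonzero remainder: 209n-627. Dividing through by 209 gives the monic gcd n-3.
Cancel n-3 from numerator and denominator to get the reduced form.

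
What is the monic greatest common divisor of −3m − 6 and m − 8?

Apply the Euclidean algorithm:
  −3m − 6 = (−3)(m − 8) + (−30)
  m − 8 = (−(1/30)m + 4/15)(−30) + (0)
The last nonzero remainder is the constant −30, so the polynomials are coprime and gcd = 1.

1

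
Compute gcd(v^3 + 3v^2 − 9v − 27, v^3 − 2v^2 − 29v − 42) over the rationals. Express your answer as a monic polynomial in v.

By polynomial division,
  v^3 + 3v^2 − 9v − 27 = (v^3 − 2v^2 − 29v − 42) + (5v^2 + 20v + 15)
  v^3 − 2v^2 − 29v − 42 = ((1/5)v − 6/5)(5v^2 + 20v + 15) + (−8v − 24)
  5v^2 + 20v + 15 = (−(5/8)v − 5/8)(−8v − 24) + (0)
Last nonzero remainder: −8v − 24. Dividing through by −8 gives the monic gcd v + 3.

v + 3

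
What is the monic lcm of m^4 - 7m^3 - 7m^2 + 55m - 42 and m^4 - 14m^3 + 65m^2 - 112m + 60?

By polynomial division,
  m^4 - 7m^3 - 7m^2 + 55m - 42 = (m^4 - 14m^3 + 65m^2 - 112m + 60) + (7m^3 - 72m^2 + 167m - 102)
  m^4 - 14m^3 + 65m^2 - 112m + 60 = ((1/7)m - 26/49)(7m^3 - 72m^2 + 167m - 102) + ((144/49)m^2 - (432/49)m + 288/49)
  7m^3 - 72m^2 + 167m - 102 = ((343/144)m - 833/48)((144/49)m^2 - (432/49)m + 288/49) + (0)
Last nonzero remainder: (144/49)m^2 - (432/49)m + 288/49. Dividing through by 144/49 gives the monic gcd m^2 - 3m + 2.
Then lcm(f, g) = f·g / gcd(f, g); expanding and making the result monic gives the answer.

m^6 - 18m^5 + 100m^4 - 78m^3 - 857m^2 + 2112m - 1260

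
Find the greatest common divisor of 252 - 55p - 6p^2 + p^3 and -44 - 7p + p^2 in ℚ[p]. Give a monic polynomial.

Euclidean algorithm in ℚ[p]:
  p^3 - 6p^2 - 55p + 252 = (p + 1)(p^2 - 7p - 44) + (-4p + 296)
  p^2 - 7p - 44 = (-(1/4)p - 67/4)(-4p + 296) + (4914)
  -4p + 296 = (-(2/2457)p + 148/2457)(4914) + (0)
The last nonzero remainder is the constant 4914, so the polynomials are coprime and gcd = 1.

1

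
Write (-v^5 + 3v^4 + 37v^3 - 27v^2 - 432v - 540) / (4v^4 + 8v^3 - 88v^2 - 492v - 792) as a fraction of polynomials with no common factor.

Apply the Euclidean algorithm:
  -v^5 + 3v^4 + 37v^3 - 27v^2 - 432v - 540 = (-(1/4)v + 5/4)(4v^4 + 8v^3 - 88v^2 - 492v - 792) + (5v^3 - 40v^2 - 15v + 450)
  4v^4 + 8v^3 - 88v^2 - 492v - 792 = ((4/5)v + 8)(5v^3 - 40v^2 - 15v + 450) + (244v^2 - 732v - 4392)
  5v^3 - 40v^2 - 15v + 450 = ((5/244)v - 25/244)(244v^2 - 732v - 4392) + (0)
Last nonzero remainder: 244v^2 - 732v - 4392. Dividing through by 244 gives the monic gcd v^2 - 3v - 18.
Cancel v^2 - 3v - 18 from numerator and denominator to get the reduced form.

(-v^3 + 19v + 30)/(4v^2 + 20v + 44)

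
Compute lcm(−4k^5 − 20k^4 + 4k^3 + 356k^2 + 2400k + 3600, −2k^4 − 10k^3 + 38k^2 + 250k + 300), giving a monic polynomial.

k^6 + 8k^5 + 14k^4 − 92k^3 − 867k^2 − 2700k − 2700

By polynomial division,
  −4k^5 − 20k^4 + 4k^3 + 356k^2 + 2400k + 3600 = (2k)(−2k^4 − 10k^3 + 38k^2 + 250k + 300) + (−72k^3 − 144k^2 + 1800k + 3600)
  −2k^4 − 10k^3 + 38k^2 + 250k + 300 = ((1/36)k + 1/12)(−72k^3 − 144k^2 + 1800k + 3600) + (0)
Last nonzero remainder: −72k^3 − 144k^2 + 1800k + 3600. Dividing through by −72 gives the monic gcd k^3 + 2k^2 − 25k − 50.
Then lcm(f, g) = f·g / gcd(f, g); expanding and making the result monic gives the answer.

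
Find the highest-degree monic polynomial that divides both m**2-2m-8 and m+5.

1

Euclidean algorithm in ℚ[m]:
  m**2-2m-8 = (m-7)(m+5) + (27)
  m+5 = ((1/27)m+5/27)(27) + (0)
The last nonzero remainder is the constant 27, so the polynomials are coprime and gcd = 1.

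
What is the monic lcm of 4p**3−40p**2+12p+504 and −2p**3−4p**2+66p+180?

By polynomial division,
  4p**3−40p**2+12p+504 = (−2)(−2p**3−4p**2+66p+180) + (−48p**2+144p+864)
  −2p**3−4p**2+66p+180 = ((1/24)p+5/24)(−48p**2+144p+864) + (0)
Last nonzero remainder: −48p**2+144p+864. Dividing through by −48 gives the monic gcd p**2−3p−18.
Then lcm(f, g) = f·g / gcd(f, g); expanding and making the result monic gives the answer.

p**4−5p**3−47p**2+141p+630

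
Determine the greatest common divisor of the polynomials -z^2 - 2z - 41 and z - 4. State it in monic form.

1

Apply the Euclidean algorithm:
  -z^2 - 2z - 41 = (-z - 6)(z - 4) + (-65)
  z - 4 = (-(1/65)z + 4/65)(-65) + (0)
The last nonzero remainder is the constant -65, so the polynomials are coprime and gcd = 1.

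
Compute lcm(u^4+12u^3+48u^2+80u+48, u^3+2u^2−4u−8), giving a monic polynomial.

Euclidean algorithm in ℚ[u]:
  u^4+12u^3+48u^2+80u+48 = (u+10)(u^3+2u^2−4u−8) + (32u^2+128u+128)
  u^3+2u^2−4u−8 = ((1/32)u−1/16)(32u^2+128u+128) + (0)
Last nonzero remainder: 32u^2+128u+128. Dividing through by 32 gives the monic gcd u^2+4u+4.
Then lcm(f, g) = f·g / gcd(f, g); expanding and making the result monic gives the answer.

u^5+10u^4+24u^3−16u^2−112u−96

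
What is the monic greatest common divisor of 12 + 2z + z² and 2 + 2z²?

Apply the Euclidean algorithm:
  z² + 2z + 12 = (1/2)(2z² + 2) + (2z + 11)
  2z² + 2 = (z - 11/2)(2z + 11) + (125/2)
  2z + 11 = ((4/125)z + 22/125)(125/2) + (0)
The last nonzero remainder is the constant 125/2, so the polynomials are coprime and gcd = 1.

1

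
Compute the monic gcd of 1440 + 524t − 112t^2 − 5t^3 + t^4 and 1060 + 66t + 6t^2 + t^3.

10 + t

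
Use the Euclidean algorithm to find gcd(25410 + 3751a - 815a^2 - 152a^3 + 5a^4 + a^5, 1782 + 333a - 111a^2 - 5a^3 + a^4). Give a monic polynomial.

66 - 17a + a^2

Apply the Euclidean algorithm:
  a^5 + 5a^4 - 152a^3 - 815a^2 + 3751a + 25410 = (a + 10)(a^4 - 5a^3 - 111a^2 + 333a + 1782) + (9a^3 - 38a^2 - 1361a + 7590)
  a^4 - 5a^3 - 111a^2 + 333a + 1782 = ((1/9)a - 7/81)(9a^3 - 38a^2 - 1361a + 7590) + ((2992/81)a^2 - (50864/81)a + 65824/27)
  9a^3 - 38a^2 - 1361a + 7590 = ((729/2992)a + 9315/2992)((2992/81)a^2 - (50864/81)a + 65824/27) + (0)
Last nonzero remainder: (2992/81)a^2 - (50864/81)a + 65824/27. Dividing through by 2992/81 gives the monic gcd a^2 - 17a + 66.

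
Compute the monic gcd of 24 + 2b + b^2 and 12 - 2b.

1

Repeated division with remainder:
  b^2 + 2b + 24 = (-(1/2)b - 4)(-2b + 12) + (72)
  -2b + 12 = (-(1/36)b + 1/6)(72) + (0)
The last nonzero remainder is the constant 72, so the polynomials are coprime and gcd = 1.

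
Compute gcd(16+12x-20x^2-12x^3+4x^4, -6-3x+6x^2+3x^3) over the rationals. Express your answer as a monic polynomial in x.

-1+x^2

Apply the Euclidean algorithm:
  4x^4-12x^3-20x^2+12x+16 = ((4/3)x-20/3)(3x^3+6x^2-3x-6) + (24x^2-24)
  3x^3+6x^2-3x-6 = ((1/8)x+1/4)(24x^2-24) + (0)
Last nonzero remainder: 24x^2-24. Dividing through by 24 gives the monic gcd x^2-1.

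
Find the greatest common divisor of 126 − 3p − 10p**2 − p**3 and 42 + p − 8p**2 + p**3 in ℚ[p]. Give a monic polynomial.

−3 + p

Euclidean algorithm in ℚ[p]:
  −p**3 − 10p**2 − 3p + 126 = (−1)(p**3 − 8p**2 + p + 42) + (−18p**2 − 2p + 168)
  p**3 − 8p**2 + p + 42 = (−(1/18)p + 73/162)(−18p**2 − 2p + 168) + ((910/81)p − 910/27)
  −18p**2 − 2p + 168 = (−(729/455)p − 324/65)((910/81)p − 910/27) + (0)
Last nonzero remainder: (910/81)p − 910/27. Dividing through by 910/81 gives the monic gcd p − 3.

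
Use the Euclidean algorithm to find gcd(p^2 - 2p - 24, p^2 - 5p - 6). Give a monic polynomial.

p - 6

Euclidean algorithm in ℚ[p]:
  p^2 - 2p - 24 = (p^2 - 5p - 6) + (3p - 18)
  p^2 - 5p - 6 = ((1/3)p + 1/3)(3p - 18) + (0)
Last nonzero remainder: 3p - 18. Dividing through by 3 gives the monic gcd p - 6.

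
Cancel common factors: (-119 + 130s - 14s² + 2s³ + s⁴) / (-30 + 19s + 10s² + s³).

Repeated division with remainder:
  s⁴ + 2s³ - 14s² + 130s - 119 = (s - 8)(s³ + 10s² + 19s - 30) + (47s² + 312s - 359)
  s³ + 10s² + 19s - 30 = ((1/47)s + 158/2209)(47s² + 312s - 359) + ((9548/2209)s - 9548/2209)
  47s² + 312s - 359 = ((103823/9548)s + 793031/9548)((9548/2209)s - 9548/2209) + (0)
Last nonzero remainder: (9548/2209)s - 9548/2209. Dividing through by 9548/2209 gives the monic gcd s - 1.
Cancel s - 1 from numerator and denominator to get the reduced form.

(119 - 11s + 3s² + s³)/(30 + 11s + s²)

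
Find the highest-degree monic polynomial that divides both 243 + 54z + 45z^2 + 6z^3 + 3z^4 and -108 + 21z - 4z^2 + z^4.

9 - z + z^2

Repeated division with remainder:
  3z^4 + 6z^3 + 45z^2 + 54z + 243 = (3)(z^4 - 4z^2 + 21z - 108) + (6z^3 + 57z^2 - 9z + 567)
  z^4 - 4z^2 + 21z - 108 = ((1/6)z - 19/12)(6z^3 + 57z^2 - 9z + 567) + ((351/4)z^2 - (351/4)z + 3159/4)
  6z^3 + 57z^2 - 9z + 567 = ((8/117)z + 28/39)((351/4)z^2 - (351/4)z + 3159/4) + (0)
Last nonzero remainder: (351/4)z^2 - (351/4)z + 3159/4. Dividing through by 351/4 gives the monic gcd z^2 - z + 9.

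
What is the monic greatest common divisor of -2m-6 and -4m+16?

1

By polynomial division,
  -2m-6 = (1/2)(-4m+16) + (-14)
  -4m+16 = ((2/7)m-8/7)(-14) + (0)
The last nonzero remainder is the constant -14, so the polynomials are coprime and gcd = 1.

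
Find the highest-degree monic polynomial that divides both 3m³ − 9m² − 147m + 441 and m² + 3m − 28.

m + 7

Repeated division with remainder:
  3m³ − 9m² − 147m + 441 = (3m − 18)(m² + 3m − 28) + (−9m − 63)
  m² + 3m − 28 = (−(1/9)m + 4/9)(−9m − 63) + (0)
Last nonzero remainder: −9m − 63. Dividing through by −9 gives the monic gcd m + 7.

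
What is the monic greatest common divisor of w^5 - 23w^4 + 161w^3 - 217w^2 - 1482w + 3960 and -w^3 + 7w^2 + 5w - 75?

Euclidean algorithm in ℚ[w]:
  w^5 - 23w^4 + 161w^3 - 217w^2 - 1482w + 3960 = (-w^2 + 16w - 54)(-w^3 + 7w^2 + 5w - 75) + (6w^2 - 12w - 90)
  -w^3 + 7w^2 + 5w - 75 = (-(1/6)w + 5/6)(6w^2 - 12w - 90) + (0)
Last nonzero remainder: 6w^2 - 12w - 90. Dividing through by 6 gives the monic gcd w^2 - 2w - 15.

w^2 - 2w - 15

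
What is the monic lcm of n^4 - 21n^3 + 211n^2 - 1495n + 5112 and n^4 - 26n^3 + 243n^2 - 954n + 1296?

Repeated division with remainder:
  n^4 - 21n^3 + 211n^2 - 1495n + 5112 = (n^4 - 26n^3 + 243n^2 - 954n + 1296) + (5n^3 - 32n^2 - 541n + 3816)
  n^4 - 26n^3 + 243n^2 - 954n + 1296 = ((1/5)n - 98/25)(5n^3 - 32n^2 - 541n + 3816) + ((5644/25)n^2 - (95948/25)n + 406368/25)
  5n^3 - 32n^2 - 541n + 3816 = ((125/5644)n + 1325/5644)((5644/25)n^2 - (95948/25)n + 406368/25) + (0)
Last nonzero remainder: (5644/25)n^2 - (95948/25)n + 406368/25. Dividing through by 5644/25 gives the monic gcd n^2 - 17n + 72.
Then lcm(f, g) = f·g / gcd(f, g); expanding and making the result monic gives the answer.

n^6 - 30n^5 + 418n^4 - 3772n^3 + 22365n^2 - 72918n + 92016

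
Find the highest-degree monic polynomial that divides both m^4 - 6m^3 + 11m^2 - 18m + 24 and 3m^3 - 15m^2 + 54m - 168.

m - 4

Repeated division with remainder:
  m^4 - 6m^3 + 11m^2 - 18m + 24 = ((1/3)m - 1/3)(3m^3 - 15m^2 + 54m - 168) + (-12m^2 + 56m - 32)
  3m^3 - 15m^2 + 54m - 168 = (-(1/4)m + 1/12)(-12m^2 + 56m - 32) + ((124/3)m - 496/3)
  -12m^2 + 56m - 32 = (-(9/31)m + 6/31)((124/3)m - 496/3) + (0)
Last nonzero remainder: (124/3)m - 496/3. Dividing through by 124/3 gives the monic gcd m - 4.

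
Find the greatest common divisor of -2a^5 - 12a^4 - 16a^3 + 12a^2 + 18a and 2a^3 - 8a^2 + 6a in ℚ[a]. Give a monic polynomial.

Repeated division with remainder:
  -2a^5 - 12a^4 - 16a^3 + 12a^2 + 18a = (-a^2 - 10a - 45)(2a^3 - 8a^2 + 6a) + (-288a^2 + 288a)
  2a^3 - 8a^2 + 6a = (-(1/144)a + 1/48)(-288a^2 + 288a) + (0)
Last nonzero remainder: -288a^2 + 288a. Dividing through by -288 gives the monic gcd a^2 - a.

a^2 - a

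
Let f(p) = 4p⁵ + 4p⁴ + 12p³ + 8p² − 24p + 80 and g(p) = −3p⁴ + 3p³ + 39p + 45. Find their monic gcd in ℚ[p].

Euclidean algorithm in ℚ[p]:
  4p⁵ + 4p⁴ + 12p³ + 8p² − 24p + 80 = (−(4/3)p − 8/3)(−3p⁴ + 3p³ + 39p + 45) + (20p³ + 60p² + 140p + 200)
  −3p⁴ + 3p³ + 39p + 45 = (−(3/20)p + 3/5)(20p³ + 60p² + 140p + 200) + (−15p² − 15p − 75)
  20p³ + 60p² + 140p + 200 = (−(4/3)p − 8/3)(−15p² − 15p − 75) + (0)
Last nonzero remainder: −15p² − 15p − 75. Dividing through by −15 gives the monic gcd p² + p + 5.

p² + p + 5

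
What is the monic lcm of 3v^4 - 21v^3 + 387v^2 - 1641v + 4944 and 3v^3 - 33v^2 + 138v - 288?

v^5 - 13v^4 + 171v^3 - 1321v^2 + 4930v - 9888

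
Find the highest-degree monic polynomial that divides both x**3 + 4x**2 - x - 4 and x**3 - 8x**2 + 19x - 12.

x - 1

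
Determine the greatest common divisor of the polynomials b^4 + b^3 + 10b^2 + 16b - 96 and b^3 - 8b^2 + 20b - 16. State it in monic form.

Euclidean algorithm in ℚ[b]:
  b^4 + b^3 + 10b^2 + 16b - 96 = (b + 9)(b^3 - 8b^2 + 20b - 16) + (62b^2 - 148b + 48)
  b^3 - 8b^2 + 20b - 16 = ((1/62)b - 87/961)(62b^2 - 148b + 48) + ((5600/961)b - 11200/961)
  62b^2 - 148b + 48 = ((29791/2800)b - 2883/700)((5600/961)b - 11200/961) + (0)
Last nonzero remainder: (5600/961)b - 11200/961. Dividing through by 5600/961 gives the monic gcd b - 2.

b - 2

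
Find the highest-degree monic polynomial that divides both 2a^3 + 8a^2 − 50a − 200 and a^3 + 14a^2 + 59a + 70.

Repeated division with remainder:
  2a^3 + 8a^2 − 50a − 200 = (2)(a^3 + 14a^2 + 59a + 70) + (−20a^2 − 168a − 340)
  a^3 + 14a^2 + 59a + 70 = (−(1/20)a − 7/25)(−20a^2 − 168a − 340) + (−(126/25)a − 126/5)
  −20a^2 − 168a − 340 = ((250/63)a + 850/63)(−(126/25)a − 126/5) + (0)
Last nonzero remainder: −(126/25)a − 126/5. Dividing through by −126/25 gives the monic gcd a + 5.

a + 5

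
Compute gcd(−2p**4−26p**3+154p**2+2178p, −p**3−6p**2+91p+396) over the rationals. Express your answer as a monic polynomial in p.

By polynomial division,
  −2p**4−26p**3+154p**2+2178p = (2p+14)(−p**3−6p**2+91p+396) + (56p**2+112p−5544)
  −p**3−6p**2+91p+396 = (−(1/56)p−1/14)(56p**2+112p−5544) + (0)
Last nonzero remainder: 56p**2+112p−5544. Dividing through by 56 gives the monic gcd p**2+2p−99.

p**2+2p−99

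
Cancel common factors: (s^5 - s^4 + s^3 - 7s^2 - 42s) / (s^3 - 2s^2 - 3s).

Repeated division with remainder:
  s^5 - s^4 + s^3 - 7s^2 - 42s = (s^2 + s + 6)(s^3 - 2s^2 - 3s) + (8s^2 - 24s)
  s^3 - 2s^2 - 3s = ((1/8)s + 1/8)(8s^2 - 24s) + (0)
Last nonzero remainder: 8s^2 - 24s. Dividing through by 8 gives the monic gcd s^2 - 3s.
Cancel s^2 - 3s from numerator and denominator to get the reduced form.

(s^3 + 2s^2 + 7s + 14)/(s + 1)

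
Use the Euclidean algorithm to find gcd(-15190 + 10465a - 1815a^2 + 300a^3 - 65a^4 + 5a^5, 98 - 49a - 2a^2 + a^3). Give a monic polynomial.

14 - 9a + a^2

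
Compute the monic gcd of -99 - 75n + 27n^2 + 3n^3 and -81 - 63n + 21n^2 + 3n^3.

Apply the Euclidean algorithm:
  3n^3 + 27n^2 - 75n - 99 = (3n^3 + 21n^2 - 63n - 81) + (6n^2 - 12n - 18)
  3n^3 + 21n^2 - 63n - 81 = ((1/2)n + 9/2)(6n^2 - 12n - 18) + (0)
Last nonzero remainder: 6n^2 - 12n - 18. Dividing through by 6 gives the monic gcd n^2 - 2n - 3.

-3 - 2n + n^2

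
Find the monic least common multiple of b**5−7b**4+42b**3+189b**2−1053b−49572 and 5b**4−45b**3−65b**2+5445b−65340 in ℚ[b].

Euclidean algorithm in ℚ[b]:
  b**5−7b**4+42b**3+189b**2−1053b−49572 = ((1/5)b+2/5)(5b**4−45b**3−65b**2+5445b−65340) + (73b**3−874b**2+9837b−23436)
  5b**4−45b**3−65b**2+5445b−65340 = ((5/73)b+1085/5329)(73b**3−874b**2+9837b−23436) + (−(2988600/5329)b**2+(26897400/5329)b−322768800/5329)
  73b**3−874b**2+9837b−23436 = (−(389017/2988600)b+1156393/2988600)(−(2988600/5329)b**2+(26897400/5329)b−322768800/5329) + (0)
Last nonzero remainder: −(2988600/5329)b**2+(26897400/5329)b−322768800/5329. Dividing through by −2988600/5329 gives the monic gcd b**2−9b+108.
Then lcm(f, g) = f·g / gcd(f, g); expanding and making the result monic gives the answer.

b**7−7b**6−79b**5+1036b**4−6135b**3−72441b**2+127413b+5998212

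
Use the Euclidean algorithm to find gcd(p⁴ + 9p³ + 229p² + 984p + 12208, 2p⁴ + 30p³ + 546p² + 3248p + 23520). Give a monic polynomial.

Repeated division with remainder:
  p⁴ + 9p³ + 229p² + 984p + 12208 = (1/2)(2p⁴ + 30p³ + 546p² + 3248p + 23520) + (-6p³ - 44p² - 640p + 448)
  2p⁴ + 30p³ + 546p² + 3248p + 23520 = (-(1/3)p - 23/9)(-6p³ - 44p² - 640p + 448) + ((1982/9)p² + (15856/9)p + 221984/9)
  -6p³ - 44p² - 640p + 448 = (-(27/991)p + 18/991)((1982/9)p² + (15856/9)p + 221984/9) + (0)
Last nonzero remainder: (1982/9)p² + (15856/9)p + 221984/9. Dividing through by 1982/9 gives the monic gcd p² + 8p + 112.

p² + 8p + 112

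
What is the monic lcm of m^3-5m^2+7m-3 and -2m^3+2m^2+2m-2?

Euclidean algorithm in ℚ[m]:
  m^3-5m^2+7m-3 = (-1/2)(-2m^3+2m^2+2m-2) + (-4m^2+8m-4)
  -2m^3+2m^2+2m-2 = ((1/2)m+1/2)(-4m^2+8m-4) + (0)
Last nonzero remainder: -4m^2+8m-4. Dividing through by -4 gives the monic gcd m^2-2m+1.
Then lcm(f, g) = f·g / gcd(f, g); expanding and making the result monic gives the answer.

m^4-4m^3+2m^2+4m-3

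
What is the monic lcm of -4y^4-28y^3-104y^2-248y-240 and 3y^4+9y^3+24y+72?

y^6+5y^5+16y^4+38y^3+40y^2+128y+240

Repeated division with remainder:
  -4y^4-28y^3-104y^2-248y-240 = (-4/3)(3y^4+9y^3+24y+72) + (-16y^3-104y^2-216y-144)
  3y^4+9y^3+24y+72 = (-(3/16)y+21/32)(-16y^3-104y^2-216y-144) + ((111/4)y^2+(555/4)y+333/2)
  -16y^3-104y^2-216y-144 = (-(64/111)y-32/37)((111/4)y^2+(555/4)y+333/2) + (0)
Last nonzero remainder: (111/4)y^2+(555/4)y+333/2. Dividing through by 111/4 gives the monic gcd y^2+5y+6.
Then lcm(f, g) = f·g / gcd(f, g); expanding and making the result monic gives the answer.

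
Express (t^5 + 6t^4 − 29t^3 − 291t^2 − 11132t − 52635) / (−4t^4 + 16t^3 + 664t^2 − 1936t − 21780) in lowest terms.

Apply the Euclidean algorithm:
  t^5 + 6t^4 − 29t^3 − 291t^2 − 11132t − 52635 = (−(1/4)t − 5/2)(−4t^4 + 16t^3 + 664t^2 − 1936t − 21780) + (177t^3 + 885t^2 − 21417t − 107085)
  −4t^4 + 16t^3 + 664t^2 − 1936t − 21780 = (−(4/177)t + 12/59)(177t^3 + 885t^2 − 21417t − 107085) + (0)
Last nonzero remainder: 177t^3 + 885t^2 − 21417t − 107085. Dividing through by 177 gives the monic gcd t^3 + 5t^2 − 121t − 605.
Cancel t^3 + 5t^2 − 121t − 605 from numerator and denominator to get the reduced form.

(−t^2 − t − 87)/(4t − 36)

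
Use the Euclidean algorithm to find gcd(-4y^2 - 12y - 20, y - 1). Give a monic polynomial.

Repeated division with remainder:
  -4y^2 - 12y - 20 = (-4y - 16)(y - 1) + (-36)
  y - 1 = (-(1/36)y + 1/36)(-36) + (0)
The last nonzero remainder is the constant -36, so the polynomials are coprime and gcd = 1.

1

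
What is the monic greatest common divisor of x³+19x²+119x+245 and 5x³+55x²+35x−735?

x²+14x+49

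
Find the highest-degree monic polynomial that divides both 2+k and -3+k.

1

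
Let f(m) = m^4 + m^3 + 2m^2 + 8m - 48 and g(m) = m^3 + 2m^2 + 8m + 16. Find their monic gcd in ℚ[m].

Repeated division with remainder:
  m^4 + m^3 + 2m^2 + 8m - 48 = (m - 1)(m^3 + 2m^2 + 8m + 16) + (-4m^2 - 32)
  m^3 + 2m^2 + 8m + 16 = (-(1/4)m - 1/2)(-4m^2 - 32) + (0)
Last nonzero remainder: -4m^2 - 32. Dividing through by -4 gives the monic gcd m^2 + 8.

m^2 + 8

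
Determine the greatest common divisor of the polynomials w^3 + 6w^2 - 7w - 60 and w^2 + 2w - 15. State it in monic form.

By polynomial division,
  w^3 + 6w^2 - 7w - 60 = (w + 4)(w^2 + 2w - 15) + (0)
The last nonzero remainder w^2 + 2w - 15 is already monic.

w^2 + 2w - 15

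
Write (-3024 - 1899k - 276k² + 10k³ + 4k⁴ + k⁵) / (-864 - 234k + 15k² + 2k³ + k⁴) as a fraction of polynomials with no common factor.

(-21 - 4k + k²)/(-6 + k)

Apply the Euclidean algorithm:
  k⁵ + 4k⁴ + 10k³ - 276k² - 1899k - 3024 = (k + 2)(k⁴ + 2k³ + 15k² - 234k - 864) + (-9k³ - 72k² - 567k - 1296)
  k⁴ + 2k³ + 15k² - 234k - 864 = (-(1/9)k + 2/3)(-9k³ - 72k² - 567k - 1296) + (0)
Last nonzero remainder: -9k³ - 72k² - 567k - 1296. Dividing through by -9 gives the monic gcd k³ + 8k² + 63k + 144.
Cancel k³ + 8k² + 63k + 144 from numerator and denominator to get the reduced form.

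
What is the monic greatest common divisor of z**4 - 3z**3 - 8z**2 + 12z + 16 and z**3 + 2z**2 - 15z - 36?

Apply the Euclidean algorithm:
  z**4 - 3z**3 - 8z**2 + 12z + 16 = (z - 5)(z**3 + 2z**2 - 15z - 36) + (17z**2 - 27z - 164)
  z**3 + 2z**2 - 15z - 36 = ((1/17)z + 61/289)(17z**2 - 27z - 164) + ((100/289)z - 400/289)
  17z**2 - 27z - 164 = ((4913/100)z + 11849/100)((100/289)z - 400/289) + (0)
Last nonzero remainder: (100/289)z - 400/289. Dividing through by 100/289 gives the monic gcd z - 4.

z - 4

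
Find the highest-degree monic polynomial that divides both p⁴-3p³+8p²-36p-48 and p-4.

Euclidean algorithm in ℚ[p]:
  p⁴-3p³+8p²-36p-48 = (p³+p²+12p+12)(p-4) + (0)
The last nonzero remainder p-4 is already monic.

p-4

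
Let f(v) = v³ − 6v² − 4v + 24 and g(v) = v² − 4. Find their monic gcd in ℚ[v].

By polynomial division,
  v³ − 6v² − 4v + 24 = (v − 6)(v² − 4) + (0)
The last nonzero remainder v² − 4 is already monic.

v² − 4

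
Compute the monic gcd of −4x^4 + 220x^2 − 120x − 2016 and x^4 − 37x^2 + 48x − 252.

x^2 + x − 42

Apply the Euclidean algorithm:
  −4x^4 + 220x^2 − 120x − 2016 = (−4)(x^4 − 37x^2 + 48x − 252) + (72x^2 + 72x − 3024)
  x^4 − 37x^2 + 48x − 252 = ((1/72)x^2 − (1/72)x + 1/12)(72x^2 + 72x − 3024) + (0)
Last nonzero remainder: 72x^2 + 72x − 3024. Dividing through by 72 gives the monic gcd x^2 + x − 42.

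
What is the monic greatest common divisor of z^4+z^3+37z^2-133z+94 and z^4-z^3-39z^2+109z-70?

Repeated division with remainder:
  z^4+z^3+37z^2-133z+94 = (z^4-z^3-39z^2+109z-70) + (2z^3+76z^2-242z+164)
  z^4-z^3-39z^2+109z-70 = ((1/2)z-39/2)(2z^3+76z^2-242z+164) + (1564z^2-4692z+3128)
  2z^3+76z^2-242z+164 = ((1/782)z+41/782)(1564z^2-4692z+3128) + (0)
Last nonzero remainder: 1564z^2-4692z+3128. Dividing through by 1564 gives the monic gcd z^2-3z+2.

z^2-3z+2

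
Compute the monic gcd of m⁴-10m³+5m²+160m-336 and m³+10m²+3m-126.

m-3

Euclidean algorithm in ℚ[m]:
  m⁴-10m³+5m²+160m-336 = (m-20)(m³+10m²+3m-126) + (202m²+346m-2856)
  m³+10m²+3m-126 = ((1/202)m+837/20402)(202m²+346m-2856) + ((30030/10201)m-90090/10201)
  202m²+346m-2856 = ((1030301/15015)m+693668/2145)((30030/10201)m-90090/10201) + (0)
Last nonzero remainder: (30030/10201)m-90090/10201. Dividing through by 30030/10201 gives the monic gcd m-3.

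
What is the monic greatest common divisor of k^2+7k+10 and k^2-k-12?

1

Apply the Euclidean algorithm:
  k^2+7k+10 = (k^2-k-12) + (8k+22)
  k^2-k-12 = ((1/8)k-15/32)(8k+22) + (-27/16)
  8k+22 = (-(128/27)k-352/27)(-27/16) + (0)
The last nonzero remainder is the constant -27/16, so the polynomials are coprime and gcd = 1.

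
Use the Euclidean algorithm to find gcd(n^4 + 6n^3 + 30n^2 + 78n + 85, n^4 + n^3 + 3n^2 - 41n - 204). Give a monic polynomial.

Euclidean algorithm in ℚ[n]:
  n^4 + 6n^3 + 30n^2 + 78n + 85 = (n^4 + n^3 + 3n^2 - 41n - 204) + (5n^3 + 27n^2 + 119n + 289)
  n^4 + n^3 + 3n^2 - 41n - 204 = ((1/5)n - 22/25)(5n^3 + 27n^2 + 119n + 289) + ((74/25)n^2 + (148/25)n + 1258/25)
  5n^3 + 27n^2 + 119n + 289 = ((125/74)n + 425/74)((74/25)n^2 + (148/25)n + 1258/25) + (0)
Last nonzero remainder: (74/25)n^2 + (148/25)n + 1258/25. Dividing through by 74/25 gives the monic gcd n^2 + 2n + 17.

n^2 + 2n + 17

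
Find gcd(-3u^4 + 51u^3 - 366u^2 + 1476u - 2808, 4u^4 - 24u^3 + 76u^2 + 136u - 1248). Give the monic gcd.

u^2 - 5u + 26

Repeated division with remainder:
  -3u^4 + 51u^3 - 366u^2 + 1476u - 2808 = (-3/4)(4u^4 - 24u^3 + 76u^2 + 136u - 1248) + (33u^3 - 309u^2 + 1578u - 3744)
  4u^4 - 24u^3 + 76u^2 + 136u - 1248 = ((4/33)u + 148/363)(33u^3 - 309u^2 + 1578u - 3744) + ((1296/121)u^2 - (6480/121)u + 33696/121)
  33u^3 - 309u^2 + 1578u - 3744 = ((1331/432)u - 121/9)((1296/121)u^2 - (6480/121)u + 33696/121) + (0)
Last nonzero remainder: (1296/121)u^2 - (6480/121)u + 33696/121. Dividing through by 1296/121 gives the monic gcd u^2 - 5u + 26.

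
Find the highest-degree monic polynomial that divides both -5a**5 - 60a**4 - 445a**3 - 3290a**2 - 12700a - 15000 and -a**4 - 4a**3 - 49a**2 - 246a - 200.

Euclidean algorithm in ℚ[a]:
  -5a**5 - 60a**4 - 445a**3 - 3290a**2 - 12700a - 15000 = (5a + 40)(-a**4 - 4a**3 - 49a**2 - 246a - 200) + (-40a**3 - 100a**2 - 1860a - 7000)
  -a**4 - 4a**3 - 49a**2 - 246a - 200 = ((1/40)a + 3/80)(-40a**3 - 100a**2 - 1860a - 7000) + ((5/4)a**2 - (5/4)a + 125/2)
  -40a**3 - 100a**2 - 1860a - 7000 = (-32a - 112)((5/4)a**2 - (5/4)a + 125/2) + (0)
Last nonzero remainder: (5/4)a**2 - (5/4)a + 125/2. Dividing through by 5/4 gives the monic gcd a**2 - a + 50.

a**2 - a + 50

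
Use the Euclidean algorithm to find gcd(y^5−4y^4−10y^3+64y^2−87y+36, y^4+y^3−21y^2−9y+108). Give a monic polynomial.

Repeated division with remainder:
  y^5−4y^4−10y^3+64y^2−87y+36 = (y−5)(y^4+y^3−21y^2−9y+108) + (16y^3−32y^2−240y+576)
  y^4+y^3−21y^2−9y+108 = ((1/16)y+3/16)(16y^3−32y^2−240y+576) + (0)
Last nonzero remainder: 16y^3−32y^2−240y+576. Dividing through by 16 gives the monic gcd y^3−2y^2−15y+36.

y^3−2y^2−15y+36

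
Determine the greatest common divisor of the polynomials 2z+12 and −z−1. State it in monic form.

Repeated division with remainder:
  2z+12 = (−2)(−z−1) + (10)
  −z−1 = (−(1/10)z−1/10)(10) + (0)
The last nonzero remainder is the constant 10, so the polynomials are coprime and gcd = 1.

1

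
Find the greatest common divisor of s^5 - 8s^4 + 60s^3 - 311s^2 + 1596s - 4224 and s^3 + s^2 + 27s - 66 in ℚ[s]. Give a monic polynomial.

Apply the Euclidean algorithm:
  s^5 - 8s^4 + 60s^3 - 311s^2 + 1596s - 4224 = (s^2 - 9s + 42)(s^3 + s^2 + 27s - 66) + (-44s^2 - 132s - 1452)
  s^3 + s^2 + 27s - 66 = (-(1/44)s + 1/22)(-44s^2 - 132s - 1452) + (0)
Last nonzero remainder: -44s^2 - 132s - 1452. Dividing through by -44 gives the monic gcd s^2 + 3s + 33.

s^2 + 3s + 33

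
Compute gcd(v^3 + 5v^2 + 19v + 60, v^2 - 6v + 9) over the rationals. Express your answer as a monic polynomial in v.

Euclidean algorithm in ℚ[v]:
  v^3 + 5v^2 + 19v + 60 = (v + 11)(v^2 - 6v + 9) + (76v - 39)
  v^2 - 6v + 9 = ((1/76)v - 417/5776)(76v - 39) + (35721/5776)
  76v - 39 = ((438976/35721)v - 75088/11907)(35721/5776) + (0)
The last nonzero remainder is the constant 35721/5776, so the polynomials are coprime and gcd = 1.

1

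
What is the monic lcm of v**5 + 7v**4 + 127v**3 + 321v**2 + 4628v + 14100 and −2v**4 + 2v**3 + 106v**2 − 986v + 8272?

By polynomial division,
  v**5 + 7v**4 + 127v**3 + 321v**2 + 4628v + 14100 = (−(1/2)v − 4)(−2v**4 + 2v**3 + 106v**2 − 986v + 8272) + (188v**3 + 252v**2 + 4820v + 47188)
  −2v**4 + 2v**3 + 106v**2 − 986v + 8272 = (−(1/94)v + 55/2209)(188v**3 + 252v**2 + 4820v + 47188) + ((333564/2209)v**2 − (1334256/2209)v + 333564/47)
  188v**3 + 252v**2 + 4820v + 47188 = ((103823/83391)v + 554459/83391)((333564/2209)v**2 − (1334256/2209)v + 333564/47) + (0)
Last nonzero remainder: (333564/2209)v**2 − (1334256/2209)v + 333564/47. Dividing through by 333564/2209 gives the monic gcd v**2 − 4v + 47.
Then lcm(f, g) = f·g / gcd(f, g); expanding and making the result monic gives the answer.

v**7 + 10v**6 + 60v**5 + 86v**4 − 5585v**3 − 264v**2 − 364964v − 1240800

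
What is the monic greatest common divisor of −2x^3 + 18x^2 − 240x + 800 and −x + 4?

Apply the Euclidean algorithm:
  −2x^3 + 18x^2 − 240x + 800 = (2x^2 − 10x + 200)(−x + 4) + (0)
Last nonzero remainder: −x + 4. Dividing through by −1 gives the monic gcd x − 4.

x − 4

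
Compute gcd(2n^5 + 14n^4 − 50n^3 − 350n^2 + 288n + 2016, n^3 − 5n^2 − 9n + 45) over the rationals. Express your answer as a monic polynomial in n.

Euclidean algorithm in ℚ[n]:
  2n^5 + 14n^4 − 50n^3 − 350n^2 + 288n + 2016 = (2n^2 + 24n + 88)(n^3 − 5n^2 − 9n + 45) + (216n^2 − 1944)
  n^3 − 5n^2 − 9n + 45 = ((1/216)n − 5/216)(216n^2 − 1944) + (0)
Last nonzero remainder: 216n^2 − 1944. Dividing through by 216 gives the monic gcd n^2 − 9.

n^2 − 9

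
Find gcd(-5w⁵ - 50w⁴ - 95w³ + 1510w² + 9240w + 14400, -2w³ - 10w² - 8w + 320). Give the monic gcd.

Apply the Euclidean algorithm:
  -5w⁵ - 50w⁴ - 95w³ + 1510w² + 9240w + 14400 = ((5/2)w² + (25/2)w - 25)(-2w³ - 10w² - 8w + 320) + (560w² + 5040w + 22400)
  -2w³ - 10w² - 8w + 320 = (-(1/280)w + 1/70)(560w² + 5040w + 22400) + (0)
Last nonzero remainder: 560w² + 5040w + 22400. Dividing through by 560 gives the monic gcd w² + 9w + 40.

w² + 9w + 40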